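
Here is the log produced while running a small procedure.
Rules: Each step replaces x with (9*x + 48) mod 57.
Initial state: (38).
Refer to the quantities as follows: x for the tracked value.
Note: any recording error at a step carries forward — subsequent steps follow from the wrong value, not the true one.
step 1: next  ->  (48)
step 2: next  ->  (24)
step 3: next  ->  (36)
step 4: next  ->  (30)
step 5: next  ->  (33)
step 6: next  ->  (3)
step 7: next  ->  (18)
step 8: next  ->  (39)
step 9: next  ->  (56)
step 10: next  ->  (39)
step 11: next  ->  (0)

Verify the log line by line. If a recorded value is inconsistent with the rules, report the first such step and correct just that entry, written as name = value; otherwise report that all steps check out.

step 9, x = 0

step 1: x = (9*38 + 48) mod 57 = 48 -> exactly as logged
step 2: x = (9*48 + 48) mod 57 = 24 -> checks out
step 3: x = (9*24 + 48) mod 57 = 36 -> verified
step 4: x = (9*36 + 48) mod 57 = 30 -> verified
step 5: x = (9*30 + 48) mod 57 = 33 -> consistent with the log
step 6: x = (9*33 + 48) mod 57 = 3 -> agrees with the log
step 7: x = (9*3 + 48) mod 57 = 18 -> in agreement
step 8: x = (9*18 + 48) mod 57 = 39 -> consistent with the log
step 9: x = (9*39 + 48) mod 57 = 0 -> this is not what the log shows
So the first discrepancy is step 9, where the right value is x = 0.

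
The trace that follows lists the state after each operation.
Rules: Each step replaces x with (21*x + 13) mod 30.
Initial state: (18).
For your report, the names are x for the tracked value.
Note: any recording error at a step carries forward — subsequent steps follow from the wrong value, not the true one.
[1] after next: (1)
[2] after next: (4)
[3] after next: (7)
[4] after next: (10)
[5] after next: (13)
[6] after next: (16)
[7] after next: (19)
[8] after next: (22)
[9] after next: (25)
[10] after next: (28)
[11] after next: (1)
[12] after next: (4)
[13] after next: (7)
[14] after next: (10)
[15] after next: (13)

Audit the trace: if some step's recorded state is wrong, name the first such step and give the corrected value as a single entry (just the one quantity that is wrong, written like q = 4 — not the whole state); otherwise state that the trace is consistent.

Recomputing the run from the initial state:
step 1: x = 1
step 2: x = 4
step 3: x = 7
step 4: x = 10
step 5: x = 13
step 6: x = 16
step 7: x = 19
step 8: x = 22
step 9: x = 25
step 10: x = 28
step 11: x = 1
step 12: x = 4
step 13: x = 7
step 14: x = 10
step 15: x = 13
This matches the trace at every step.

no error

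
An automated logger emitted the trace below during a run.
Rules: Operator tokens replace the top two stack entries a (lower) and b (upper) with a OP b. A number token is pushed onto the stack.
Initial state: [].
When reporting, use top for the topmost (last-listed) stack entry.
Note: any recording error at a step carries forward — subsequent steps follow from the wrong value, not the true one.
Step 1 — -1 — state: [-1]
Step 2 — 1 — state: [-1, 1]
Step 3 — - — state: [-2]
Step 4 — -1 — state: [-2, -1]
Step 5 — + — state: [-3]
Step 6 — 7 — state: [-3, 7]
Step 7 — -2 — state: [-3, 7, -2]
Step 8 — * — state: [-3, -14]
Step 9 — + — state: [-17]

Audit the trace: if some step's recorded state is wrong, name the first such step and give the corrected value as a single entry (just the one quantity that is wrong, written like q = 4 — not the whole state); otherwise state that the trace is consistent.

no error

Step 1: push -1: top = -1 — consistent with the trace.
Step 2: push 1: top = 1 — exactly as logged.
Step 3: -1 - 1 = -2 — agrees with the trace.
Step 4: push -1: top = -1 — matches.
Step 5: -2 + -1 = -3 — confirmed correct.
Step 6: push 7: top = 7 — matches.
Step 7: push -2: top = -2 — in agreement.
Step 8: 7 * -2 = -14 — verified.
Step 9: -3 + -14 = -17 — consistent with the trace.
All steps check out; nothing to correct.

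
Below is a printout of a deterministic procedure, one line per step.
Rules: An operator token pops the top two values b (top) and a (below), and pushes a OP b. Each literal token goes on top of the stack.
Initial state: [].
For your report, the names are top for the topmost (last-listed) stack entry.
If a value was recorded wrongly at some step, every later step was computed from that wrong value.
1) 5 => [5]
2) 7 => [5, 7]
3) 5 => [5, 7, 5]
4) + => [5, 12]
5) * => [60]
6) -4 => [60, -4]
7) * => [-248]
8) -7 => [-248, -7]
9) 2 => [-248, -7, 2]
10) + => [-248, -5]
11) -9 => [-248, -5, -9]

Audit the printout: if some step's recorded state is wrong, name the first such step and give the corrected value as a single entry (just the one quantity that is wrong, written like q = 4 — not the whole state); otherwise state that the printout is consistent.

step 1: push 5: top = 5 -> matches
step 2: push 7: top = 7 -> verified
step 3: push 5: top = 5 -> confirmed correct
step 4: 7 + 5 = 12 -> in agreement
step 5: 5 * 12 = 60 -> same as recorded
step 6: push -4: top = -4 -> verified
step 7: 60 * -4 = -240 -> not what was recorded
That makes step 7 the first incorrect line — top = -240 is what it should show.

step 7, top = -240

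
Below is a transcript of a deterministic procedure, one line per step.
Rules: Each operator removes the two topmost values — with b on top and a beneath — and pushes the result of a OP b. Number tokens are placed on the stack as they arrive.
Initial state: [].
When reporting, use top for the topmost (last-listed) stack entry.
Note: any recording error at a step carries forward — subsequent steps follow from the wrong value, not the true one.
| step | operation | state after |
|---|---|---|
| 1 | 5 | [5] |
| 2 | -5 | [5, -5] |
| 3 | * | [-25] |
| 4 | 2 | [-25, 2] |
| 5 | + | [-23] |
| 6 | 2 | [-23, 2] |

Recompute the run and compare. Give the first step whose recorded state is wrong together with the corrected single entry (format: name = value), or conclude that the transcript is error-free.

no error

Recomputing the run from the initial state:
step 1: [5]
step 2: [5, -5]
step 3: [-25]
step 4: [-25, 2]
step 5: [-23]
step 6: [-23, 2]
This matches the transcript at every step.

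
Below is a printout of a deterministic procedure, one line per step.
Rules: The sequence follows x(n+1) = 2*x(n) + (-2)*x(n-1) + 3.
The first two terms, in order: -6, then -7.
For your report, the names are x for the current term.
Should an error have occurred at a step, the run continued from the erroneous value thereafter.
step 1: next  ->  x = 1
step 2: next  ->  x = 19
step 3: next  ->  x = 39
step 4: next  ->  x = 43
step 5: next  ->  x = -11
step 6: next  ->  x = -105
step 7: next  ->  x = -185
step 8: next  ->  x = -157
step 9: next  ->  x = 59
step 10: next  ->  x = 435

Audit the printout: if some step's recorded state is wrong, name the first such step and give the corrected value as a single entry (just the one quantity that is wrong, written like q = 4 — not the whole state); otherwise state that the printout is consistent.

step 5, x = 11

step 1: x = 2*(-7) + (-2)*(-6) + (3) = 1 -> no discrepancy
step 2: x = 2*(1) + (-2)*(-7) + (3) = 19 -> verified
step 3: x = 2*(19) + (-2)*(1) + (3) = 39 -> no discrepancy
step 4: x = 2*(39) + (-2)*(19) + (3) = 43 -> matches
step 5: x = 2*(43) + (-2)*(39) + (3) = 11 -> the recorded entry deviates here
The audit stops at step 5: the recorded entry is wrong and should be x = 11.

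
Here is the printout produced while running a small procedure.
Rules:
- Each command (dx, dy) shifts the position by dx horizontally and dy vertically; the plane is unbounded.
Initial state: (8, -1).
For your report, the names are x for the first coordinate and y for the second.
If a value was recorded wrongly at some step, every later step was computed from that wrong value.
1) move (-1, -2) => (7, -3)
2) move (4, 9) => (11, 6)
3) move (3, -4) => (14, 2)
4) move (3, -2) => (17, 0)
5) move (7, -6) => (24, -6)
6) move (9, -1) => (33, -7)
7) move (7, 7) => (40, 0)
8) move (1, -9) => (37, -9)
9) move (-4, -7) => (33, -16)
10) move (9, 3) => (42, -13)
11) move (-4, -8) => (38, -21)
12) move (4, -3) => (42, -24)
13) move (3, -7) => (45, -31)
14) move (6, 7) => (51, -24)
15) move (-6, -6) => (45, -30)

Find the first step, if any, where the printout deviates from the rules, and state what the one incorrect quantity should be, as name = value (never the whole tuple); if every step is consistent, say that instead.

step 8, x = 41

step 1: x = 8 + (-1) = 7, y = -1 + (-2) = -3 -> checks out
step 2: x = 7 + (4) = 11, y = -3 + (9) = 6 -> confirmed correct
step 3: x = 11 + (3) = 14, y = 6 + (-4) = 2 -> checks out
step 4: x = 14 + (3) = 17, y = 2 + (-2) = 0 -> in agreement
step 5: x = 17 + (7) = 24, y = 0 + (-6) = -6 -> same as recorded
step 6: x = 24 + (9) = 33, y = -6 + (-1) = -7 -> confirmed correct
step 7: x = 33 + (7) = 40, y = -7 + (7) = 0 -> verified
step 8: x = 40 + (1) = 41, y = 0 + (-9) = -9 -> a discrepancy with the printout
First incorrect step: 8; the correct value is x = 41.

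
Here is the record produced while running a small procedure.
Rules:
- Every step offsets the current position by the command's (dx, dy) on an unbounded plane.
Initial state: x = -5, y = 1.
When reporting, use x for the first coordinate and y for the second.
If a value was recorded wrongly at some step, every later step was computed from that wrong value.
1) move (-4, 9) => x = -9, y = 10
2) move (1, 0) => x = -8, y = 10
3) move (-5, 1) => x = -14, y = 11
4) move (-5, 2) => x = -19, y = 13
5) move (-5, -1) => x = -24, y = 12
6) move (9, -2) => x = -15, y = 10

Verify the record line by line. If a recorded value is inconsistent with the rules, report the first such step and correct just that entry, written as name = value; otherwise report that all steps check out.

step 3, x = -13

Step 1: x = -5 + (-4) = -9, y = 1 + (9) = 10 — matches.
Step 2: x = -9 + (1) = -8, y = 10 + (0) = 10 — no discrepancy.
Step 3: x = -8 + (-5) = -13, y = 10 + (1) = 11 — the entry is off here.
So the first discrepancy is step 3, where the right value is x = -13.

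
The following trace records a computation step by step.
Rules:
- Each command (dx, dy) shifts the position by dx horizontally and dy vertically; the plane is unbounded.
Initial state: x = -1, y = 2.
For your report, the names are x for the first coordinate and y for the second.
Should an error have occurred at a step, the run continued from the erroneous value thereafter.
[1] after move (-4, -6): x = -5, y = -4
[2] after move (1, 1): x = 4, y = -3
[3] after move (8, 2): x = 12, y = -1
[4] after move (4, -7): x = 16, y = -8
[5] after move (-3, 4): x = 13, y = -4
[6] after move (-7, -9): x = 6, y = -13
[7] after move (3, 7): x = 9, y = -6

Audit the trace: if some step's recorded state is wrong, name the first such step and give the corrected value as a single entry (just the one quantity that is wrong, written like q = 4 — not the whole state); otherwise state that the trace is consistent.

Step 1: x = -1 + (-4) = -5, y = 2 + (-6) = -4 — same as recorded.
Step 2: x = -5 + (1) = -4, y = -4 + (1) = -3 — the entry is off here.
The earliest wrong entry is at step 2: it should read x = -4.

step 2, x = -4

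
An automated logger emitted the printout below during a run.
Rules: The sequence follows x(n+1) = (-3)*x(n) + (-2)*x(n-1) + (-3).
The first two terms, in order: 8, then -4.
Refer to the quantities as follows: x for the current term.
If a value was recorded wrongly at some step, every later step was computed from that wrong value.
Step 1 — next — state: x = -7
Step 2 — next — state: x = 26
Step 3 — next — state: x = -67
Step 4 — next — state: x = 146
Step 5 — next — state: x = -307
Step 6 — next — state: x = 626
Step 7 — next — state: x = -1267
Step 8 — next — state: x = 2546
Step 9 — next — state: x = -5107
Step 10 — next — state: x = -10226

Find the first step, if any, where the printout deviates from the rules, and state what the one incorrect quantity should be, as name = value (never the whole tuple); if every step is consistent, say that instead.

1. x = -3*(-4) + (-2)*(8) + (-3) = -7 (agrees with the printout)
2. x = -3*(-7) + (-2)*(-4) + (-3) = 26 (in agreement)
3. x = -3*(26) + (-2)*(-7) + (-3) = -67 (consistent with the printout)
4. x = -3*(-67) + (-2)*(26) + (-3) = 146 (no discrepancy)
5. x = -3*(146) + (-2)*(-67) + (-3) = -307 (confirmed correct)
6. x = -3*(-307) + (-2)*(146) + (-3) = 626 (agrees with the printout)
7. x = -3*(626) + (-2)*(-307) + (-3) = -1267 (matches)
8. x = -3*(-1267) + (-2)*(626) + (-3) = 2546 (confirmed correct)
9. x = -3*(2546) + (-2)*(-1267) + (-3) = -5107 (no discrepancy)
10. x = -3*(-5107) + (-2)*(2546) + (-3) = 10226 (the recorded entry deviates here)
First incorrect step: 10; the correct value is x = 10226.

step 10, x = 10226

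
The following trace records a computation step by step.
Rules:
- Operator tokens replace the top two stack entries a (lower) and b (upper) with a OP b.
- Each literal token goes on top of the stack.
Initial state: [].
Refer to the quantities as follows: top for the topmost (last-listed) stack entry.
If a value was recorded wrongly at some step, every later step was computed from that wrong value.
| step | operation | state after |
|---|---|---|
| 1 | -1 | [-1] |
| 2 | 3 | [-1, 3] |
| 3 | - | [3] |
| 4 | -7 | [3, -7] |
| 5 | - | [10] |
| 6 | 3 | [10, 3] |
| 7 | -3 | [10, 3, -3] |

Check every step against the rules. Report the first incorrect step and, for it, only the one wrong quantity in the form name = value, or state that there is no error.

step 1: push -1: top = -1 -> verified
step 2: push 3: top = 3 -> exactly as logged
step 3: -1 - 3 = -4 -> first mismatch against the trace
The audit stops at step 3: the recorded entry is wrong and should be top = -4.

step 3, top = -4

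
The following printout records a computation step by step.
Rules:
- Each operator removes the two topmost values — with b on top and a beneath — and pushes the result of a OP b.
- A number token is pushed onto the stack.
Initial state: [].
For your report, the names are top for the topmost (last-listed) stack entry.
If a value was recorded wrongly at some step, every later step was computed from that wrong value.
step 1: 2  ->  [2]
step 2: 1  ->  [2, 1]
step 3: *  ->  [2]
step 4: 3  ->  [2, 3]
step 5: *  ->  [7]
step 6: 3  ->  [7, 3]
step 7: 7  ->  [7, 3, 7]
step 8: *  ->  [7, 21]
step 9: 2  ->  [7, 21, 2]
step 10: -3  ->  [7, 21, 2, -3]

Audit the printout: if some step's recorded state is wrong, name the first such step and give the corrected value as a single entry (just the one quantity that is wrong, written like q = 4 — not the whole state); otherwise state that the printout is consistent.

step 5, top = 6

step 1: push 2: top = 2 -> verified
step 2: push 1: top = 1 -> matches
step 3: 2 * 1 = 2 -> confirmed correct
step 4: push 3: top = 3 -> checks out
step 5: 2 * 3 = 6 -> the recorded entry deviates here
Step 5 is the first one off; corrected, top = 6.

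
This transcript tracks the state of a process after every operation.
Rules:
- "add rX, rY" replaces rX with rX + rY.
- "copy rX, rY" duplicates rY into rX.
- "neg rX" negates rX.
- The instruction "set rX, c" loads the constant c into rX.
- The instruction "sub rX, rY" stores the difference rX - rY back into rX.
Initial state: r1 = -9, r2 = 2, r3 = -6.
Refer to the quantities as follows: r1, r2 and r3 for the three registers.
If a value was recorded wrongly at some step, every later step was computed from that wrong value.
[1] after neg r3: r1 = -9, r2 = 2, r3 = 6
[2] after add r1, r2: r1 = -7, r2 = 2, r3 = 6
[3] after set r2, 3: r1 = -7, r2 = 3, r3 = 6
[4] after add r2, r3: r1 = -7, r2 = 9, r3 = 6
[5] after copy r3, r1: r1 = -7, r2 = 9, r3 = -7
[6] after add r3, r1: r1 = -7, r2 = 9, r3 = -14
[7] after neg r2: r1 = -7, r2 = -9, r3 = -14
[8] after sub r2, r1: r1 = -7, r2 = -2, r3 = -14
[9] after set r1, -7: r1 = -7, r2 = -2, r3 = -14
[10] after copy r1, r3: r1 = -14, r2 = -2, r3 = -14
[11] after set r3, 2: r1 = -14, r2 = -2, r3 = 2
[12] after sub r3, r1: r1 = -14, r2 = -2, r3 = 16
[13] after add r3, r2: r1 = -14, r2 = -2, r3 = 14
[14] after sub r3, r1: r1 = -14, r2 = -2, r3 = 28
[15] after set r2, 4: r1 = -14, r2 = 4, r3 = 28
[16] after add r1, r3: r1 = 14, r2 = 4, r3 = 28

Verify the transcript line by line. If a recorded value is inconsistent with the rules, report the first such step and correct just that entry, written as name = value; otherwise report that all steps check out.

no error

step 1: r3 = -(-6) = 6 -> checks out
step 2: r1 = -9 + 2 = -7 -> no discrepancy
step 3: r2 = 3 -> agrees with the transcript
step 4: r2 = 3 + 6 = 9 -> exactly as logged
step 5: r3 = -7 -> agrees with the transcript
step 6: r3 = -7 + -7 = -14 -> checks out
step 7: r2 = -(9) = -9 -> agrees with the transcript
step 8: r2 = -9 - -7 = -2 -> matches
step 9: r1 = -7 -> verified
step 10: r1 = -14 -> consistent with the transcript
step 11: r3 = 2 -> in agreement
step 12: r3 = 2 - -14 = 16 -> agrees with the transcript
step 13: r3 = 16 + -2 = 14 -> agrees with the transcript
step 14: r3 = 14 - -14 = 28 -> matches
step 15: r2 = 4 -> in agreement
step 16: r1 = -14 + 28 = 14 -> consistent with the transcript
The recomputation confirms every line.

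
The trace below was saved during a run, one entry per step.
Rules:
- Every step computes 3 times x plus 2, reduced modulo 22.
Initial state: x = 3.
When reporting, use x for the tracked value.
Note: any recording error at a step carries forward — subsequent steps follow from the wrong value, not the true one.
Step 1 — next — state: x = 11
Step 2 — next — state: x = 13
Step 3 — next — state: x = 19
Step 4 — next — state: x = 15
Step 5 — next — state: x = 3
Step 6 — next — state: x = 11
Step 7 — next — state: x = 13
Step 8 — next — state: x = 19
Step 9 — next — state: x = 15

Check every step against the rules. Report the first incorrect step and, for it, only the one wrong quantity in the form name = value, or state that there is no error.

Recomputing the run from the initial state:
step 1: x = 11
step 2: x = 13
step 3: x = 19
step 4: x = 15
step 5: x = 3
step 6: x = 11
step 7: x = 13
step 8: x = 19
step 9: x = 15
This matches the trace at every step.

no error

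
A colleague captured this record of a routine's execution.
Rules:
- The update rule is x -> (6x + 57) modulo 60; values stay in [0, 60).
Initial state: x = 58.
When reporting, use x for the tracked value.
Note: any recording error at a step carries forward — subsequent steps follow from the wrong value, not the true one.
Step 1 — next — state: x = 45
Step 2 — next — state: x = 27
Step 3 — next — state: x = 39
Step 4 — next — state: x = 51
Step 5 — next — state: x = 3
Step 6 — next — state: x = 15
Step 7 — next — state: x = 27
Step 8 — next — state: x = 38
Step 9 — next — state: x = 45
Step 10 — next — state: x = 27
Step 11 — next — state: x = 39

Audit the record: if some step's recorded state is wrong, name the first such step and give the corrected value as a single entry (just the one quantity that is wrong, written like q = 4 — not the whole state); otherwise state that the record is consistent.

step 8, x = 39

Step 1: x = (6*58 + 57) mod 60 = 45 — matches.
Step 2: x = (6*45 + 57) mod 60 = 27 — same as recorded.
Step 3: x = (6*27 + 57) mod 60 = 39 — confirmed correct.
Step 4: x = (6*39 + 57) mod 60 = 51 — verified.
Step 5: x = (6*51 + 57) mod 60 = 3 — confirmed correct.
Step 6: x = (6*3 + 57) mod 60 = 15 — same as recorded.
Step 7: x = (6*15 + 57) mod 60 = 27 — exactly as logged.
Step 8: x = (6*27 + 57) mod 60 = 39 — the record has a different value.
First incorrect step: 8; the correct value is x = 39.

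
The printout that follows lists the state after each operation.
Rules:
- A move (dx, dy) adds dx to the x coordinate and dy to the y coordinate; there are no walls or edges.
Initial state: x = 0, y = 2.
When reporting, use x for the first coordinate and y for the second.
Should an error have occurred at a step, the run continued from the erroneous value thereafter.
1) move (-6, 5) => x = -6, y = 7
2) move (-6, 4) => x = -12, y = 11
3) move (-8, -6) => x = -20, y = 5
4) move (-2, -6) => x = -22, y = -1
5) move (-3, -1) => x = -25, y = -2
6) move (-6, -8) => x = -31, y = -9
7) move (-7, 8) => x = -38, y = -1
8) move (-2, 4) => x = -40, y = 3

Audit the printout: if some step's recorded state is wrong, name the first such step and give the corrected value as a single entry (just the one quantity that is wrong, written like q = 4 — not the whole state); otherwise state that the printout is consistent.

step 1: x = 0 + (-6) = -6, y = 2 + (5) = 7 -> same as recorded
step 2: x = -6 + (-6) = -12, y = 7 + (4) = 11 -> in agreement
step 3: x = -12 + (-8) = -20, y = 11 + (-6) = 5 -> consistent with the printout
step 4: x = -20 + (-2) = -22, y = 5 + (-6) = -1 -> agrees with the printout
step 5: x = -22 + (-3) = -25, y = -1 + (-1) = -2 -> verified
step 6: x = -25 + (-6) = -31, y = -2 + (-8) = -10 -> the printout disagrees here
Conclusion: step 6 carries the first error; the entry should be y = -10.

step 6, y = -10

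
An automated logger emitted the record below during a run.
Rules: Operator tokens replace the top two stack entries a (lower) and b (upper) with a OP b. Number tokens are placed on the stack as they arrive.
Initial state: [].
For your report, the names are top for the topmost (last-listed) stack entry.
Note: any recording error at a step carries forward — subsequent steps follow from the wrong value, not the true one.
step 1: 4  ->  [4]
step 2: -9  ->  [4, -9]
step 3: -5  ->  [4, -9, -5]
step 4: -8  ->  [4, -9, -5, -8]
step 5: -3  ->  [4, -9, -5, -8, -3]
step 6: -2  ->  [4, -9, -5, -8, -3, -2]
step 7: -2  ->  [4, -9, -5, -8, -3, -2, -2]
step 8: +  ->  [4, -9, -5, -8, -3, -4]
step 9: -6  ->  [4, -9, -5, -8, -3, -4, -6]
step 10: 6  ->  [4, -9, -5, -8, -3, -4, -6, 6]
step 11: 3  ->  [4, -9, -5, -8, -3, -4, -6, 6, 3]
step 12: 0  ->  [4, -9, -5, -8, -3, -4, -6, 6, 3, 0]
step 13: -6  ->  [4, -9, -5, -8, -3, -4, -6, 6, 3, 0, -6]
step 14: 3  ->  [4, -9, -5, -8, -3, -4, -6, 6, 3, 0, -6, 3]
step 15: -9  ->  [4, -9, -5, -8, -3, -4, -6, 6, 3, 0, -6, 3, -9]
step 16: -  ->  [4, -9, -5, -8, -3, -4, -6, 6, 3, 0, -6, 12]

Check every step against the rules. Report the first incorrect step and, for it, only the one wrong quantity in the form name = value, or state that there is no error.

no error

1. push 4: top = 4 (same as recorded)
2. push -9: top = -9 (exactly as logged)
3. push -5: top = -5 (consistent with the record)
4. push -8: top = -8 (consistent with the record)
5. push -3: top = -3 (matches)
6. push -2: top = -2 (checks out)
7. push -2: top = -2 (agrees with the record)
8. -2 + -2 = -4 (in agreement)
9. push -6: top = -6 (in agreement)
10. push 6: top = 6 (matches)
11. push 3: top = 3 (matches)
12. push 0: top = 0 (exactly as logged)
13. push -6: top = -6 (agrees with the record)
14. push 3: top = 3 (checks out)
15. push -9: top = -9 (same as recorded)
16. 3 - -9 = 12 (confirmed correct)
Nothing is out of place; the run is error-free.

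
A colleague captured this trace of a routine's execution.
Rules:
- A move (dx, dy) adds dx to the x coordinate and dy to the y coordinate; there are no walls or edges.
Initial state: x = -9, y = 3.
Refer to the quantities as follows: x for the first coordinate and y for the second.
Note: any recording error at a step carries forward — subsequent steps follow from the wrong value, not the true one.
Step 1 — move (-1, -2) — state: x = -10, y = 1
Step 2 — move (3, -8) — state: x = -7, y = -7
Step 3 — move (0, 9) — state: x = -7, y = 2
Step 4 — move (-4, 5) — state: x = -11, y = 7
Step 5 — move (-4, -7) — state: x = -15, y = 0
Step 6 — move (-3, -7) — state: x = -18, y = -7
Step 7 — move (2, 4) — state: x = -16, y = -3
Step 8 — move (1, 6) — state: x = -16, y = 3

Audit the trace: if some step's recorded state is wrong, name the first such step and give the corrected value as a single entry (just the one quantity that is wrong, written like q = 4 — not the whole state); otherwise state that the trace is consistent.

Recomputing the run from the initial state:
step 1: x = -10, y = 1
step 2: x = -7, y = -7
step 3: x = -7, y = 2
step 4: x = -11, y = 7
step 5: x = -15, y = 0
step 6: x = -18, y = -7
step 7: x = -16, y = -3
step 8: x = -15, y = 3
The first disagreement with the trace is at step 8, where the value should be x = -15.

step 8, x = -15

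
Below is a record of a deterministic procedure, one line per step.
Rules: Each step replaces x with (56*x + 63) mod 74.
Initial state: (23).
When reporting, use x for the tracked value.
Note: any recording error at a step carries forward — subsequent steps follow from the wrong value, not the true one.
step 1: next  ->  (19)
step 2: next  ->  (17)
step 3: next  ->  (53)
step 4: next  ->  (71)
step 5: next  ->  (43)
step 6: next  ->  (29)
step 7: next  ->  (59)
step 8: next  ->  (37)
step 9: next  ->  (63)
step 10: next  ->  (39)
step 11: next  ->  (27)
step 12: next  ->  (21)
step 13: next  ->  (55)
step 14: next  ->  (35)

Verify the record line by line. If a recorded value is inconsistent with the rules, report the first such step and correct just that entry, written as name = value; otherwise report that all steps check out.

no error

Recomputing the run from the initial state:
step 1: x = 19
step 2: x = 17
step 3: x = 53
step 4: x = 71
step 5: x = 43
step 6: x = 29
step 7: x = 59
step 8: x = 37
step 9: x = 63
step 10: x = 39
step 11: x = 27
step 12: x = 21
step 13: x = 55
step 14: x = 35
This matches the record at every step.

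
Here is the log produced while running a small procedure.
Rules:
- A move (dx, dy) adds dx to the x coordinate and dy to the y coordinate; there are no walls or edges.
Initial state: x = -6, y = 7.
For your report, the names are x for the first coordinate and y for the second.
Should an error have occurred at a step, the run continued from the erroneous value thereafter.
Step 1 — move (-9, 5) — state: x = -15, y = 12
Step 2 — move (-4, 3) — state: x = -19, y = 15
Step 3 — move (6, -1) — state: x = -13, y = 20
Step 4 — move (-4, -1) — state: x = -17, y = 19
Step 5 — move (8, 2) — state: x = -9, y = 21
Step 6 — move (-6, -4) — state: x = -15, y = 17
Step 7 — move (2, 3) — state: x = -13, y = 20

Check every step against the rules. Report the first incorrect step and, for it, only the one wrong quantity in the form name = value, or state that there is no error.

step 1: x = -6 + (-9) = -15, y = 7 + (5) = 12 -> agrees with the log
step 2: x = -15 + (-4) = -19, y = 12 + (3) = 15 -> no discrepancy
step 3: x = -19 + (6) = -13, y = 15 + (-1) = 14 -> not what was recorded
Conclusion: step 3 carries the first error; the entry should be y = 14.

step 3, y = 14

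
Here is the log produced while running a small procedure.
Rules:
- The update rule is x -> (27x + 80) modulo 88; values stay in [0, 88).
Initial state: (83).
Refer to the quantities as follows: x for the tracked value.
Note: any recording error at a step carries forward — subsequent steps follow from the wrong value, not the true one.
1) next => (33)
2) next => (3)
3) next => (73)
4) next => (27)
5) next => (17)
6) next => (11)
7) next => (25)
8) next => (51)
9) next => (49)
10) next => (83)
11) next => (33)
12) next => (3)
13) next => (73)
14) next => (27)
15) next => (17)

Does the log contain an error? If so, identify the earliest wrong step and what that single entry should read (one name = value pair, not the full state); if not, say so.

no error

Step 1: x = (27*83 + 80) mod 88 = 33 — no discrepancy.
Step 2: x = (27*33 + 80) mod 88 = 3 — no discrepancy.
Step 3: x = (27*3 + 80) mod 88 = 73 — consistent with the log.
Step 4: x = (27*73 + 80) mod 88 = 27 — confirmed correct.
Step 5: x = (27*27 + 80) mod 88 = 17 — no discrepancy.
Step 6: x = (27*17 + 80) mod 88 = 11 — agrees with the log.
Step 7: x = (27*11 + 80) mod 88 = 25 — consistent with the log.
Step 8: x = (27*25 + 80) mod 88 = 51 — consistent with the log.
Step 9: x = (27*51 + 80) mod 88 = 49 — exactly as logged.
Step 10: x = (27*49 + 80) mod 88 = 83 — no discrepancy.
Step 11: x = (27*83 + 80) mod 88 = 33 — verified.
Step 12: x = (27*33 + 80) mod 88 = 3 — in agreement.
Step 13: x = (27*3 + 80) mod 88 = 73 — agrees with the log.
Step 14: x = (27*73 + 80) mod 88 = 27 — exactly as logged.
Step 15: x = (27*27 + 80) mod 88 = 17 — same as recorded.
Each recorded entry agrees with the recomputation.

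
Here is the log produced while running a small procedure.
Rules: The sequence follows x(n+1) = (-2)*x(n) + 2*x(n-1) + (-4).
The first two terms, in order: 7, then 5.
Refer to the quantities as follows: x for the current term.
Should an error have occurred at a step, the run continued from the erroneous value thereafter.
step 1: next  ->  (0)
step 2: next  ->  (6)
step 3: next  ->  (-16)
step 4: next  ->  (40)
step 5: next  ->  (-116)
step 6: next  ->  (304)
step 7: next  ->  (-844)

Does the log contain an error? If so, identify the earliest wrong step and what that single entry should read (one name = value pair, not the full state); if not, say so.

Step 1: x = -2*(5) + (2)*(7) + (-4) = 0 — same as recorded.
Step 2: x = -2*(0) + (2)*(5) + (-4) = 6 — no discrepancy.
Step 3: x = -2*(6) + (2)*(0) + (-4) = -16 — agrees with the log.
Step 4: x = -2*(-16) + (2)*(6) + (-4) = 40 — confirmed correct.
Step 5: x = -2*(40) + (2)*(-16) + (-4) = -116 — verified.
Step 6: x = -2*(-116) + (2)*(40) + (-4) = 308 — first mismatch against the log.
That makes step 6 the first incorrect line — x = 308 is what it should show.

step 6, x = 308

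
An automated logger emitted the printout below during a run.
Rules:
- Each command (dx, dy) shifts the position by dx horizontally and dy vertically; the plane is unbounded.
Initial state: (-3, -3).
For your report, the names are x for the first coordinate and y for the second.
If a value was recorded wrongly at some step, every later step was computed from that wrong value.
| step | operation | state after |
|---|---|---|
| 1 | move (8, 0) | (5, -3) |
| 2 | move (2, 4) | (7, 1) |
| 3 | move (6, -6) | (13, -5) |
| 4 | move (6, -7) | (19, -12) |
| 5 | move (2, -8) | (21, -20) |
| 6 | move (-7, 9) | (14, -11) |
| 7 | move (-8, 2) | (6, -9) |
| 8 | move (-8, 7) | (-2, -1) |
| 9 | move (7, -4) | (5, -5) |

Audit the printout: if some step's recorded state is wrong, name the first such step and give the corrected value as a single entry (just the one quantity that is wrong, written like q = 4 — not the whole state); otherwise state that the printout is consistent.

step 1: x = -3 + (8) = 5, y = -3 + (0) = -3 -> exactly as logged
step 2: x = 5 + (2) = 7, y = -3 + (4) = 1 -> confirmed correct
step 3: x = 7 + (6) = 13, y = 1 + (-6) = -5 -> checks out
step 4: x = 13 + (6) = 19, y = -5 + (-7) = -12 -> checks out
step 5: x = 19 + (2) = 21, y = -12 + (-8) = -20 -> verified
step 6: x = 21 + (-7) = 14, y = -20 + (9) = -11 -> consistent with the printout
step 7: x = 14 + (-8) = 6, y = -11 + (2) = -9 -> in agreement
step 8: x = 6 + (-8) = -2, y = -9 + (7) = -2 -> the printout has a different value
The earliest wrong entry is at step 8: it should read y = -2.

step 8, y = -2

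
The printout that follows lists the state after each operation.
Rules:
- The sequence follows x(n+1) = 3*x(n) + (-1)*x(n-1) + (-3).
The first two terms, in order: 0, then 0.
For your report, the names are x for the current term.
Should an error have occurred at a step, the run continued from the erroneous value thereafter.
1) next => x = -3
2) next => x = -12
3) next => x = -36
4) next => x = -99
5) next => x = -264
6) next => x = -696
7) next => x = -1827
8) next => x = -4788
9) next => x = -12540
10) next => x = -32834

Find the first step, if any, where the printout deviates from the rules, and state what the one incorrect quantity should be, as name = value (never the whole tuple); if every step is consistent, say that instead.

step 10, x = -32835

1. x = 3*(0) + (-1)*(0) + (-3) = -3 (agrees with the printout)
2. x = 3*(-3) + (-1)*(0) + (-3) = -12 (in agreement)
3. x = 3*(-12) + (-1)*(-3) + (-3) = -36 (agrees with the printout)
4. x = 3*(-36) + (-1)*(-12) + (-3) = -99 (exactly as logged)
5. x = 3*(-99) + (-1)*(-36) + (-3) = -264 (exactly as logged)
6. x = 3*(-264) + (-1)*(-99) + (-3) = -696 (same as recorded)
7. x = 3*(-696) + (-1)*(-264) + (-3) = -1827 (checks out)
8. x = 3*(-1827) + (-1)*(-696) + (-3) = -4788 (same as recorded)
9. x = 3*(-4788) + (-1)*(-1827) + (-3) = -12540 (consistent with the printout)
10. x = 3*(-12540) + (-1)*(-4788) + (-3) = -32835 (this is not what the printout shows)
The earliest wrong entry is at step 10: it should read x = -32835.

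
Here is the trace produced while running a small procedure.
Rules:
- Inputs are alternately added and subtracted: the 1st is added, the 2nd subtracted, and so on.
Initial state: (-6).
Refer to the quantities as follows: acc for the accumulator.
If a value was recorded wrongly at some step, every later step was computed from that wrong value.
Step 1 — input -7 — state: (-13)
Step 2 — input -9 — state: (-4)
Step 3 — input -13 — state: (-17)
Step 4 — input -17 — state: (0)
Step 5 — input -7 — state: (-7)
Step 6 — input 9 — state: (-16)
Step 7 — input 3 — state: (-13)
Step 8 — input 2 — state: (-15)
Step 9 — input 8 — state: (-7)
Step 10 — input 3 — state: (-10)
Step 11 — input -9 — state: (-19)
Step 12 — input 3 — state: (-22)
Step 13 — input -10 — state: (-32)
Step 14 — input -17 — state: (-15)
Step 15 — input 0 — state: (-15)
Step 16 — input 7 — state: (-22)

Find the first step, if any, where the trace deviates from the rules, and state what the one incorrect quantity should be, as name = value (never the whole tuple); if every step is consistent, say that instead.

no error

1. acc = -6 + -7 = -13 (no discrepancy)
2. acc = -13 - -9 = -4 (matches)
3. acc = -4 + -13 = -17 (checks out)
4. acc = -17 - -17 = 0 (confirmed correct)
5. acc = 0 + -7 = -7 (confirmed correct)
6. acc = -7 - 9 = -16 (matches)
7. acc = -16 + 3 = -13 (matches)
8. acc = -13 - 2 = -15 (consistent with the trace)
9. acc = -15 + 8 = -7 (verified)
10. acc = -7 - 3 = -10 (consistent with the trace)
11. acc = -10 + -9 = -19 (matches)
12. acc = -19 - 3 = -22 (agrees with the trace)
13. acc = -22 + -10 = -32 (verified)
14. acc = -32 - -17 = -15 (checks out)
15. acc = -15 + 0 = -15 (consistent with the trace)
16. acc = -15 - 7 = -22 (consistent with the trace)
Each recorded entry agrees with the recomputation.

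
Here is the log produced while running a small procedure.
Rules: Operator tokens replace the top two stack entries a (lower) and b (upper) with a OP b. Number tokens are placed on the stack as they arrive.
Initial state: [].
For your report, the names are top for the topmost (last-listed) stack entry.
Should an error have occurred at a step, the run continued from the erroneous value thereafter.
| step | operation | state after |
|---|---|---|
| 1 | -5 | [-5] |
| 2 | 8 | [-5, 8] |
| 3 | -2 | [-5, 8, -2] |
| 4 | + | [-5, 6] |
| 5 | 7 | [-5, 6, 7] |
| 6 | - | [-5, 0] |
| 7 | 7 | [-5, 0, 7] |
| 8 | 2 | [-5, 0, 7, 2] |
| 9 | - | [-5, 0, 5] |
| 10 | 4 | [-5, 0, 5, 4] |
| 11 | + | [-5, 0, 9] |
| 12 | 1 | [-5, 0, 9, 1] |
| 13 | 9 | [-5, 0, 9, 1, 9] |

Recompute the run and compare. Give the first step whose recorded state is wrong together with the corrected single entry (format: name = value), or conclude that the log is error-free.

1. push -5: top = -5 (in agreement)
2. push 8: top = 8 (exactly as logged)
3. push -2: top = -2 (same as recorded)
4. 8 + -2 = 6 (checks out)
5. push 7: top = 7 (in agreement)
6. 6 - 7 = -1 (the recorded entry deviates here)
The earliest wrong entry is at step 6: it should read top = -1.

step 6, top = -1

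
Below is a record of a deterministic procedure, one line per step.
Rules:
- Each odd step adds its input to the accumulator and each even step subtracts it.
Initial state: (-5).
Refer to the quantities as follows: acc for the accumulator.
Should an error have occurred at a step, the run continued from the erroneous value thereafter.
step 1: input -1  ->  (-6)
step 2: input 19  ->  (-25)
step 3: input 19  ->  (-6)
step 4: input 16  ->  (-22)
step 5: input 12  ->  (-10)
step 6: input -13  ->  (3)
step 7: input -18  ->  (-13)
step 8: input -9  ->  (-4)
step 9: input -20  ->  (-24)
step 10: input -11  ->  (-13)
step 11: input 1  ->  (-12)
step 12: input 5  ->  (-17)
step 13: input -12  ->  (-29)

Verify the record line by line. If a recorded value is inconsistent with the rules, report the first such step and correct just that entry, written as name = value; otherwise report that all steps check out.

Step 1: acc = -5 + -1 = -6 — same as recorded.
Step 2: acc = -6 - 19 = -25 — in agreement.
Step 3: acc = -25 + 19 = -6 — exactly as logged.
Step 4: acc = -6 - 16 = -22 — exactly as logged.
Step 5: acc = -22 + 12 = -10 — consistent with the record.
Step 6: acc = -10 - -13 = 3 — confirmed correct.
Step 7: acc = 3 + -18 = -15 — the entry is off here.
Step 7 is the first one off; corrected, acc = -15.

step 7, acc = -15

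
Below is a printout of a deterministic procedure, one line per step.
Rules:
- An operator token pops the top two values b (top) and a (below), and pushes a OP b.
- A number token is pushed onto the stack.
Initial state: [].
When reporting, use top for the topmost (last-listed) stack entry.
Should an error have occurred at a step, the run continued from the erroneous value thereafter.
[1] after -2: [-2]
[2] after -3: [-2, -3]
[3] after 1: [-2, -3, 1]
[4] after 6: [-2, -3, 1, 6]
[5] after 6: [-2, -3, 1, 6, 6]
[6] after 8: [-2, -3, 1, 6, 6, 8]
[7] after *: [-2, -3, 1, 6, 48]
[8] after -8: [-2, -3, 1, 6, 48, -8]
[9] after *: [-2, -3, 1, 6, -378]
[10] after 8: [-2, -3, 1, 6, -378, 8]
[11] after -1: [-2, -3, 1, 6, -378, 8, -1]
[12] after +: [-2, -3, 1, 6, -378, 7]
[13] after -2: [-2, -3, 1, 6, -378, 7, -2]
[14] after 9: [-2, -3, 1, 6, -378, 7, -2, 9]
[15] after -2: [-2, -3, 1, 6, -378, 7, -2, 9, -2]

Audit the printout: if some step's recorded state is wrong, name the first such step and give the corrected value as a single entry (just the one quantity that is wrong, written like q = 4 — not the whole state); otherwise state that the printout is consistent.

1. push -2: top = -2 (checks out)
2. push -3: top = -3 (verified)
3. push 1: top = 1 (verified)
4. push 6: top = 6 (no discrepancy)
5. push 6: top = 6 (matches)
6. push 8: top = 8 (verified)
7. 6 * 8 = 48 (consistent with the printout)
8. push -8: top = -8 (no discrepancy)
9. 48 * -8 = -384 (the entry is off here)
The audit stops at step 9: the recorded entry is wrong and should be top = -384.

step 9, top = -384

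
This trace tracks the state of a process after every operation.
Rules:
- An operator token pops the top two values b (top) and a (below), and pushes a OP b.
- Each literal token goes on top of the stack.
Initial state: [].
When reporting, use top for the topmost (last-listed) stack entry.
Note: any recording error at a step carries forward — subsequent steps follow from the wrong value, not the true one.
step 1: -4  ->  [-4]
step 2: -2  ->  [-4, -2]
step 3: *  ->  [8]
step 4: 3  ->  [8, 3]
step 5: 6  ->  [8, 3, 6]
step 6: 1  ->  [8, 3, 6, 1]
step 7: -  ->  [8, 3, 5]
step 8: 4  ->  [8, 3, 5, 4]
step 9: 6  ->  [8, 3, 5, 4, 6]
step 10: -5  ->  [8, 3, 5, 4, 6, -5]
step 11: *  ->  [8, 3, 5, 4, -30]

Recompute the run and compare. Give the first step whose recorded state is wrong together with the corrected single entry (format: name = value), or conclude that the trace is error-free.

Recomputing the run from the initial state:
step 1: [-4]
step 2: [-4, -2]
step 3: [8]
step 4: [8, 3]
step 5: [8, 3, 6]
step 6: [8, 3, 6, 1]
step 7: [8, 3, 5]
step 8: [8, 3, 5, 4]
step 9: [8, 3, 5, 4, 6]
step 10: [8, 3, 5, 4, 6, -5]
step 11: [8, 3, 5, 4, -30]
This matches the trace at every step.

no error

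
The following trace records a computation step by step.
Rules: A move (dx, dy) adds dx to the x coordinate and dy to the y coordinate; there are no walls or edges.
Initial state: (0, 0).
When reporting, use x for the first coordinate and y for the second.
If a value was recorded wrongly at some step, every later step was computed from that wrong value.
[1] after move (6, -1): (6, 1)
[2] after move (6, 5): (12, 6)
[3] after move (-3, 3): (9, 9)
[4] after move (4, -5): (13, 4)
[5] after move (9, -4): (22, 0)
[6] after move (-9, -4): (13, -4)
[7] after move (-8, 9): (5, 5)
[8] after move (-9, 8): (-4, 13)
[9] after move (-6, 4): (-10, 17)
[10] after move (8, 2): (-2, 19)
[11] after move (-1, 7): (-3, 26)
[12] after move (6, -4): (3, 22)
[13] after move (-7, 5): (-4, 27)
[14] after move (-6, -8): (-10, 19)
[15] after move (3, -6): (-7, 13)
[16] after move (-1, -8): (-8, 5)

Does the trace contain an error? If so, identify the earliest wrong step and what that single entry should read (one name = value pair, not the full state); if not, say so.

step 1, y = -1

1. x = 0 + (6) = 6, y = 0 + (-1) = -1 (this is not what the trace shows)
The audit stops at step 1: the recorded entry is wrong and should be y = -1.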